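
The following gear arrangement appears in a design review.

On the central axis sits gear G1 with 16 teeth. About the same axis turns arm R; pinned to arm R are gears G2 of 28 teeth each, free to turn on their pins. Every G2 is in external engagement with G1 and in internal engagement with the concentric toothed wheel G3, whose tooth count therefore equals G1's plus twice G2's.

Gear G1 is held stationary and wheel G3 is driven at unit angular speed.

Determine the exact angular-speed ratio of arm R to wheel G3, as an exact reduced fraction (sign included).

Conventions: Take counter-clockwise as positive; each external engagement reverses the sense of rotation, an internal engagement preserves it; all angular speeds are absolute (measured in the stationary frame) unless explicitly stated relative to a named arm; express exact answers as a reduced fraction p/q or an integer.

9/11

class = planetary set [G3 = 16+2·28 = 72; Willis about the carrier]
ring teeth: 16 + 2·28 = 72
16(ω_sun−ω_arm) = −72(ω_ring−ω_arm),  ω_sun = 0, ω_ring = 1
16(0−ω_arm) = −72(1−ω_arm)  ⇒  88·ω_arm = 72  ⇒  ω_arm = 9/11
ω_out/ω_in = 9/11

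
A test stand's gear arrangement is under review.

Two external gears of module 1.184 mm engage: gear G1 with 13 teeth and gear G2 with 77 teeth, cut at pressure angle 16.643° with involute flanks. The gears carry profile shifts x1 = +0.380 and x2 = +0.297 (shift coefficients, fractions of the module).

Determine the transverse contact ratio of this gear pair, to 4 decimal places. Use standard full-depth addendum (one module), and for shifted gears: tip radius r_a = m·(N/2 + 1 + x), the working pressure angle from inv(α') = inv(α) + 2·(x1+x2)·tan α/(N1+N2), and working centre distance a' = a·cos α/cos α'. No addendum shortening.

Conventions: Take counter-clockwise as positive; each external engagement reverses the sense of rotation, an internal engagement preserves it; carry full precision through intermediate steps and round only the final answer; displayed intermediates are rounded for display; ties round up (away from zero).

1.6028

class = single-mesh tooth geometry [involute pair 13T × 77T, m = 1.184]
base radii: r_b1 = 7.373598, r_b2 = 43.674390
tip radii: r_a1 = 9.329920, r_a2 = 47.119648
inv(α') = inv(16.643°) + 2·(+0.380+0.297)·tan α/(13+77) = 0.01295241  ⇒  α' = 19.11397°
a' = a·cos α / cos α' = 53.2800·cos 16.643°/cos 19.11397° = 54.026518
action lengths: √(r_a1²−r_b1²) = 5.716420, √(r_a2²−r_b2²) = 17.686403
base pitch p_b = π·m·cos α = 3.563822
CR = (5.716420 + 17.686403 − 54.026518·sin 19.11397°)/3.563822 = 1.602755
contact ratio ≈ 1.6028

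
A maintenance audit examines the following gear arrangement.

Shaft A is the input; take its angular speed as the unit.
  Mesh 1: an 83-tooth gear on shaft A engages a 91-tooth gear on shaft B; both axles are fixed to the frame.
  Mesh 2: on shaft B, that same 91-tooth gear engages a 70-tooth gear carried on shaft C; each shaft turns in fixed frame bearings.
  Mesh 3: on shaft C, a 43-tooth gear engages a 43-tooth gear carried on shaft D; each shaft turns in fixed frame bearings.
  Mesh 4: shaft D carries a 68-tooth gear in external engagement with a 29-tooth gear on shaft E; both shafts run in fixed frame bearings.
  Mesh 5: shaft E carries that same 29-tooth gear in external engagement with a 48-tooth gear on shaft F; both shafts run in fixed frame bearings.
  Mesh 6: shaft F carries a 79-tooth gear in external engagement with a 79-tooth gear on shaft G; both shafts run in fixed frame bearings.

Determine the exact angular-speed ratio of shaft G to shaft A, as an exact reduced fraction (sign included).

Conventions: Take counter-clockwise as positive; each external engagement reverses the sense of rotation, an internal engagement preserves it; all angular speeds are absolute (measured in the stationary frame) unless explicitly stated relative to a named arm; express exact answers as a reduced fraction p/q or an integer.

class = fixed-axis compound train [6 meshes; 6 ratios multiply, 6 sense flips]
mesh 1 [83T→91T]: running ratio 83/91, sense −
mesh 2 [91T→70T]: running ratio 83/70, sense +
mesh 3 [43T→43T]: running ratio 83/70, sense −
mesh 4 [68T→29T]: running ratio 2822/1015, sense +
mesh 5 [29T→48T]: running ratio 1411/840, sense −
mesh 6 [79T→79T]: running ratio 1411/840, sense +
ω_out/ω_in = 1411/840

1411/840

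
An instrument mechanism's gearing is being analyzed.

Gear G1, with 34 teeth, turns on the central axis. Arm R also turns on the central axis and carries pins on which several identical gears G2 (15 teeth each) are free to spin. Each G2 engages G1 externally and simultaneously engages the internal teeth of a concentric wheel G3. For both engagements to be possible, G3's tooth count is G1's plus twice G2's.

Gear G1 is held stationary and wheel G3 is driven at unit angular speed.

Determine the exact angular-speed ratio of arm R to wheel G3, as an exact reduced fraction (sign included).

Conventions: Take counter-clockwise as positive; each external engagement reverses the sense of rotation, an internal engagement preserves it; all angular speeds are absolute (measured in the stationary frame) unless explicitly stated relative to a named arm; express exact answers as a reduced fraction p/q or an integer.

32/49

class = planetary set [G3 = 34+2·15 = 64; Willis about the carrier]
ring teeth: 34 + 2·15 = 64
34(ω_sun−ω_arm) = −64(ω_ring−ω_arm),  ω_sun = 0, ω_ring = 1
34(0−ω_arm) = −64(1−ω_arm)  ⇒  98·ω_arm = 64  ⇒  ω_arm = 32/49
ω_out/ω_in = 32/49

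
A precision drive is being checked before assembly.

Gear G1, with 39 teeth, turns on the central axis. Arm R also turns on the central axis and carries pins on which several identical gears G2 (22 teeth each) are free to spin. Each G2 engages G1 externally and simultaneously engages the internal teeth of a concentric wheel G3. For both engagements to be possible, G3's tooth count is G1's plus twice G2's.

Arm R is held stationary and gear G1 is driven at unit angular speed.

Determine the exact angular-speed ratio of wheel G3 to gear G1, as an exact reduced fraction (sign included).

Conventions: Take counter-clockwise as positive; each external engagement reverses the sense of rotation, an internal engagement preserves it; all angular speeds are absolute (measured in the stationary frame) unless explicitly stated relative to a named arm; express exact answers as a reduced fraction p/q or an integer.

-39/83

class = planetary set [G3 = 39+2·22 = 83; Willis about the carrier]
ring teeth: 39 + 2·22 = 83
39(ω_sun−ω_arm) = −83(ω_ring−ω_arm),  ω_arm = 0, ω_sun = 1
ω_ring = 0 − (39/83)(1−0) = -39/83
ω_out/ω_in = -39/83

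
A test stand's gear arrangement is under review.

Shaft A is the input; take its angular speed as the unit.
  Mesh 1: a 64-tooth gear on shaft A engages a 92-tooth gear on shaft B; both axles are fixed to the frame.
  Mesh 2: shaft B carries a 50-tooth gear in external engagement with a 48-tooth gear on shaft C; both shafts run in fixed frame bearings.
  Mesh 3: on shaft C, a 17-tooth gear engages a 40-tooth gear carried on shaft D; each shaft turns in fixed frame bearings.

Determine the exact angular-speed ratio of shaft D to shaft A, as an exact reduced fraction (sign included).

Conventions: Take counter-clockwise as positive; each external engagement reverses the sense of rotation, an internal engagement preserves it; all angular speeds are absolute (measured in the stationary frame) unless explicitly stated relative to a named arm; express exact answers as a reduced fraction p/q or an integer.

class = fixed-axis compound train [3 meshes; 3 ratios multiply, 3 sense flips]
mesh 1 [64T→92T]: running ratio 16/23, sense −
mesh 2 [50T→48T]: running ratio 50/69, sense +
mesh 3 [17T→40T]: running ratio 85/276, sense −
ω_out/ω_in = -85/276

-85/276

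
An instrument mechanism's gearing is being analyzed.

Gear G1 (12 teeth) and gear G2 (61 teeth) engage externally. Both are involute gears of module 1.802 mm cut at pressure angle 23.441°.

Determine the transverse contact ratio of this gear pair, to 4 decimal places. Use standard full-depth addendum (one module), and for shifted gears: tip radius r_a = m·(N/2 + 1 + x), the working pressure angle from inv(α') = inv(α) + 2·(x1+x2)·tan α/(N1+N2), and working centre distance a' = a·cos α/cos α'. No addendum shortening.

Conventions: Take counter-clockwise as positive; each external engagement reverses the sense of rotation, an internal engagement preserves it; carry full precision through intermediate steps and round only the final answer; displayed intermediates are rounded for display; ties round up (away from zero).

class = single-mesh tooth geometry [involute pair 12T × 61T, m = 1.802]
base radii: r_b1 = 9.919688, r_b2 = 50.425080
tip radii: r_a1 = 12.614000, r_a2 = 56.763000
no profile shift: α' = α, a' = a
action lengths: √(r_a1²−r_b1²) = 7.791841, √(r_a2²−r_b2²) = 26.064334
base pitch p_b = π·m·cos α = 5.193936
CR = (7.791841 + 26.064334 − 65.773000·sin 23.44100°)/5.193936 = 1.480838
contact ratio ≈ 1.4808

1.4808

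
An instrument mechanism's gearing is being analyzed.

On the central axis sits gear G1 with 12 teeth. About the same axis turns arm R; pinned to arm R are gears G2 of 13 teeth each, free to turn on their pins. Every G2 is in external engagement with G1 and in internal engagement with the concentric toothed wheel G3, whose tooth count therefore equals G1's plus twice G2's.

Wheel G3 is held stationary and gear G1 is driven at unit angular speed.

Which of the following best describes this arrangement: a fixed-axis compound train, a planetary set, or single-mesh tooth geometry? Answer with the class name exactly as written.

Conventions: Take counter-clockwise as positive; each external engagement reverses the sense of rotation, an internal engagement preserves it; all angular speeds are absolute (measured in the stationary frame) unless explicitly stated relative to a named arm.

recognized (axles ride arm R): planetary set, 12/13/38 teeth
classification: planetary set

planetary set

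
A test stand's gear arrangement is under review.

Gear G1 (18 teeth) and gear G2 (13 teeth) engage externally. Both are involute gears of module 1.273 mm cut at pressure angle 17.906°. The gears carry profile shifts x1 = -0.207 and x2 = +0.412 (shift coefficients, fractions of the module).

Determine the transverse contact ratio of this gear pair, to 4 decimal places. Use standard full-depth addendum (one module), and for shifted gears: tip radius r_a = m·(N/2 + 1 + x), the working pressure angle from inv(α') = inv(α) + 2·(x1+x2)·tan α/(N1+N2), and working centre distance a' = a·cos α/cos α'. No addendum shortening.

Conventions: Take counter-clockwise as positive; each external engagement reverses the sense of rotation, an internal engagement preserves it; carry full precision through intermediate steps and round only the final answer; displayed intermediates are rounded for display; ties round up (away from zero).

1.4454

class = single-mesh tooth geometry [involute pair 18T × 13T, m = 1.273]
base radii: r_b1 = 10.902048, r_b2 = 7.873702
tip radii: r_a1 = 12.466489, r_a2 = 10.071976
inv(α') = inv(17.906°) + 2·(-0.207+0.412)·tan α/(18+13) = 0.01486154  ⇒  α' = 19.98145°
a' = a·cos α / cos α' = 19.7315·cos 17.906°/cos 19.98145° = 19.978383
action lengths: √(r_a1²−r_b1²) = 6.046378, √(r_a2²−r_b2²) = 6.280886
base pitch p_b = π·m·cos α = 3.805533
CR = (6.046378 + 6.280886 − 19.978383·sin 19.98145°)/3.805533 = 1.445352
contact ratio ≈ 1.4454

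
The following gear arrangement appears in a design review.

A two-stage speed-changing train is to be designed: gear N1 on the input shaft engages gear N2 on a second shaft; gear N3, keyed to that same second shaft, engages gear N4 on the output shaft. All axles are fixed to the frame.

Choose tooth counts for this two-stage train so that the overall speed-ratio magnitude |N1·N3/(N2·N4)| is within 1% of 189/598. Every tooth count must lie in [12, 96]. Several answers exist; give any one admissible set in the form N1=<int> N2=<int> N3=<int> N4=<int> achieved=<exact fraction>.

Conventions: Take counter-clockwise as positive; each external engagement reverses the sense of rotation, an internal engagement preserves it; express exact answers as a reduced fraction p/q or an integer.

2-stage fixed-axis compound train for ratio 189/598
target = 189/598 in lowest terms: an exact hit needs N1·N3 = k·189 and N2·N4 = k·598 for one integer k, every count in [12, 96]; additionally prefer no 1:1 stage (N1 ≠ N2, N3 ≠ N4)
k = 1: no 1:1-free in-range split of k·189 and k·598 into factor pairs; take k = 2
k = 2: N1·N3 = 378 = 14·27, N2·N4 = 1196 = 13·92
achieved = 14·27/(13·92) = 189/598; |achieved − target| = 0 ≤ 189/59800 ✓

N1=14 N2=13 N3=27 N4=92 achieved=189/598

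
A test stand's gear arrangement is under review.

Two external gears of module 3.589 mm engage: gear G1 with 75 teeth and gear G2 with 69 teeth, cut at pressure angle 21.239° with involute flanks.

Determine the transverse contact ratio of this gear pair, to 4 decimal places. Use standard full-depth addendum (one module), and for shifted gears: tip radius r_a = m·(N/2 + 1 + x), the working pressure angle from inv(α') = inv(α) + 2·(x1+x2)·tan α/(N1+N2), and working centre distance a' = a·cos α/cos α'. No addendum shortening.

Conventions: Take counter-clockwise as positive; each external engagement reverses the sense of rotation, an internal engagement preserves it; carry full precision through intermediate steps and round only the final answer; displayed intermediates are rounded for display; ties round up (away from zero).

recognized (one external pair, fixed centres): single-mesh tooth geometry, m = 3.589, N1 = 75, N2 = 69
base radii: r_b1 = 125.445972, r_b2 = 115.410294
tip radii: r_a1 = 138.176500, r_a2 = 127.409500
no profile shift: α' = α, a' = a
action lengths: √(r_a1²−r_b1²) = 57.931454, √(r_a2²−r_b2²) = 53.978187
base pitch p_b = π·m·cos α = 10.509337
CR = (57.931454 + 53.978187 − 258.408000·sin 21.23900°)/10.509337 = 1.741213
contact ratio ≈ 1.7412

1.7412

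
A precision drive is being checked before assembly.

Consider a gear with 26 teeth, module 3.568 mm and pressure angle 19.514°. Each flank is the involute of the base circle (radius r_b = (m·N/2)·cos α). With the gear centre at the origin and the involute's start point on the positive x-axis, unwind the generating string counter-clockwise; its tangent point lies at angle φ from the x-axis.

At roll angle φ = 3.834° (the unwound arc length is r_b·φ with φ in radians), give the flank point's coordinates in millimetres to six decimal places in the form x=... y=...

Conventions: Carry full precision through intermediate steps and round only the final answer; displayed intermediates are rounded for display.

single-mesh involute tooth geometry (26T wheel at module 3.568)
pitch radius r_p = m·N/2 = 3.568·26/2 = 46.384000
base radius r_b = r_p·cos α = 46.384000·cos 19.514° = 43.719698
roll angle φ = 3.834° = 0.06691592 rad
x = r_b·(cos φ + φ·sin φ) = 43.817472
y = r_b·(sin φ − φ·cos φ) = 0.004365

x=43.817472 y=0.004365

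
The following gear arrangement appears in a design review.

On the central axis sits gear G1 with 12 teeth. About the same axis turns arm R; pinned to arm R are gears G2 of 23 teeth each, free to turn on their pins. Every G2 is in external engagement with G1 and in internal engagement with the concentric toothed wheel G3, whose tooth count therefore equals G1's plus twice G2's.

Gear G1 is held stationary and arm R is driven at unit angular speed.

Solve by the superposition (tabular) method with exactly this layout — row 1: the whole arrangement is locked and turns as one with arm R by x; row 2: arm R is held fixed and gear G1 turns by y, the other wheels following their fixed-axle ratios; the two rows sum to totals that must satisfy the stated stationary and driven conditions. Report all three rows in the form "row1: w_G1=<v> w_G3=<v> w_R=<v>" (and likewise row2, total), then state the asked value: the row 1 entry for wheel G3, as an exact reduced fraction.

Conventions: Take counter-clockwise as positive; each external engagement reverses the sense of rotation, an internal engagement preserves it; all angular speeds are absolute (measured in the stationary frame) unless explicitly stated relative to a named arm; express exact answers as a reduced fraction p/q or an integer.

topology: planetary set — G1 12T / G2 23T / G3 58T, arm = carrier (Willis)
row 1 (train locked, turned with arm): all members turn x
superposition row 2 [arm held]: sun y, ring −(12/58)·y, arm 0
boundary: total ω_sun = x + y = 0 and total ω_arm = x = 1  ⇒  y = -1, x = 1
row 2 ring = −(12/58)·(-1) = 6/29
totals (row 1 + row 2): sun 1 + (-1) = 0, ring 1 + 6/29 = 35/29, arm 1 + 0 = 1
asked cell (row1, ring) = 1

row1: w_G1=1 w_G3=1 w_R=1
row2: w_G1=-1 w_G3=6/29 w_R=0
total: w_G1=0 w_G3=35/29 w_R=1
asked value: 1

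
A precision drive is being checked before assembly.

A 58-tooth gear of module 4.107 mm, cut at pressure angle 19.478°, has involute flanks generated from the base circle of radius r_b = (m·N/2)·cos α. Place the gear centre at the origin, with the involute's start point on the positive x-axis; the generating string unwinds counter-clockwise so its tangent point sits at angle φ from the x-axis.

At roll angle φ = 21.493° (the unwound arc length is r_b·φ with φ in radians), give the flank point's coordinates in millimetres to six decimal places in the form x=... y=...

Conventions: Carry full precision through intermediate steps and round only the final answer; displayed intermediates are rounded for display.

single-mesh involute tooth geometry (58T wheel at module 4.107)
pitch radius r_p = m·N/2 = 4.107·58/2 = 119.103000
base radius r_b = r_p·cos α = 119.103000·cos 19.478° = 112.286687
roll angle φ = 21.493° = 0.37512362 rad
x = r_b·(cos φ + φ·sin φ) = 119.911286
y = r_b·(sin φ − φ·cos φ) = 1.948079

x=119.911286 y=1.948079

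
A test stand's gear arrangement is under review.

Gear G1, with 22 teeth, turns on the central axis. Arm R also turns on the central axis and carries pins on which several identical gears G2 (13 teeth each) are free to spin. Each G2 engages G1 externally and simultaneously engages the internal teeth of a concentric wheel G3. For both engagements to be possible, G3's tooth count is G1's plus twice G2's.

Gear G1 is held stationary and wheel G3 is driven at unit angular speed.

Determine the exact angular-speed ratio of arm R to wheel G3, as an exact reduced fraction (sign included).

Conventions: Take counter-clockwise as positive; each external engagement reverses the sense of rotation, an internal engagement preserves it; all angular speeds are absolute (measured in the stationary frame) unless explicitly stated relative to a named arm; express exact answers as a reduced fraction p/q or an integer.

class = planetary set [G3 = 22+2·13 = 48; Willis about the carrier]
ring teeth: 22 + 2·13 = 48
22(ω_sun−ω_arm) = −48(ω_ring−ω_arm),  ω_sun = 0, ω_ring = 1
22(0−ω_arm) = −48(1−ω_arm)  ⇒  70·ω_arm = 48  ⇒  ω_arm = 24/35
ω_out/ω_in = 24/35

24/35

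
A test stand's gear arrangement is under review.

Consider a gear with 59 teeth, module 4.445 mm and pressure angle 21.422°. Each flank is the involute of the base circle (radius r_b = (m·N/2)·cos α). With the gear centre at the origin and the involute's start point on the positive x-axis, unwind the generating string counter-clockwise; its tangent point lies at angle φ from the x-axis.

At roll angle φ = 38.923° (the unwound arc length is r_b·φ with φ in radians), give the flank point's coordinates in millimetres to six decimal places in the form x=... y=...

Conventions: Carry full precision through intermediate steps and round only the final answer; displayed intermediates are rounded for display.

recognized (one wheel, involute flank): single-mesh tooth geometry, m = 4.445, N = 59
pitch radius r_p = m·N/2 = 4.445·59/2 = 131.127500
base radius r_b = r_p·cos α = 131.127500·cos 21.422° = 122.068641
roll angle φ = 38.923° = 0.67933450 rad
x = r_b·(cos φ + φ·sin φ) = 147.068320
y = r_b·(sin φ − φ·cos φ) = 12.177480

x=147.068320 y=12.177480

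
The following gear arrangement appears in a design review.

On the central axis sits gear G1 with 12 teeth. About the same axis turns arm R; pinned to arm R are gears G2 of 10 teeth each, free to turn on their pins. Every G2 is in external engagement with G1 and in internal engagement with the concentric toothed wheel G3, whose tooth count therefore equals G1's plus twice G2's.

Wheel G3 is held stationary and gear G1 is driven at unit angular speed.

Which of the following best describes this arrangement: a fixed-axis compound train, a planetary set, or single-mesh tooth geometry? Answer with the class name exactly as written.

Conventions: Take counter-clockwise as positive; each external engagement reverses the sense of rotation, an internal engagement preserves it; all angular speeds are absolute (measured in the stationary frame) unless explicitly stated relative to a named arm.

planetary set

recognized (axles ride arm R): planetary set, 12/10/32 teeth
classification: planetary set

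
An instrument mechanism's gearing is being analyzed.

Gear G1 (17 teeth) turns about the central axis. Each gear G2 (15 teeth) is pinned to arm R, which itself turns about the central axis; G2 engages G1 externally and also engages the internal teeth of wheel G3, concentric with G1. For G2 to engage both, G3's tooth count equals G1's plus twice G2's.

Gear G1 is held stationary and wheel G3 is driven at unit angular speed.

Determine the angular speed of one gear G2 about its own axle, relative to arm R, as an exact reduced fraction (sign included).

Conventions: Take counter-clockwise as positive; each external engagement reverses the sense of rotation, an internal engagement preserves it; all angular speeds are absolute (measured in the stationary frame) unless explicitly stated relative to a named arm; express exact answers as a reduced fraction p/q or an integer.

799/960

class = planetary set [G3 = 17+2·15 = 47; Willis about the carrier]
ring teeth: 17 + 2·15 = 47
17(ω_sun−ω_arm) = −47(ω_ring−ω_arm),  ω_sun = 0, ω_ring = 1
17(0−ω_arm) = −47(1−ω_arm)  ⇒  64·ω_arm = 47  ⇒  ω_arm = 47/64
sun–planet mesh: 17·(0−47/64) = −15·(ω_p−ω_arm)  ⇒  ω_p−ω_arm = 799/960
exact speed ratio = 799/960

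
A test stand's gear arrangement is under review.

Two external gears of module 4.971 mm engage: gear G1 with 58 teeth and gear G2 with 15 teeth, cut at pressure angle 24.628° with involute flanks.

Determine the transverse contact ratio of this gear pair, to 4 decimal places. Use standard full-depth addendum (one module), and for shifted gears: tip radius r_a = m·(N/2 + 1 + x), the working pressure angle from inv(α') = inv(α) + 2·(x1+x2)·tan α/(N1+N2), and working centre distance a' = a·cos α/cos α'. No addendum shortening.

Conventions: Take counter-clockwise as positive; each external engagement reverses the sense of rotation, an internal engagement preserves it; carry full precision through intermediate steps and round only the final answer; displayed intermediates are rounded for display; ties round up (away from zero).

topology: single-mesh involute geometry — m = 4.971, 58T/15T pair
base radii: r_b1 = 131.045226, r_b2 = 33.891007
tip radii: r_a1 = 149.130000, r_a2 = 42.253500
no profile shift: α' = α, a' = a
action lengths: √(r_a1²−r_b1²) = 71.182201, √(r_a2²−r_b2²) = 25.234063
base pitch p_b = π·m·cos α = 14.196232
CR = (71.182201 + 25.234063 − 181.441500·sin 24.62800°)/14.196232 = 1.465533
contact ratio ≈ 1.4655

1.4655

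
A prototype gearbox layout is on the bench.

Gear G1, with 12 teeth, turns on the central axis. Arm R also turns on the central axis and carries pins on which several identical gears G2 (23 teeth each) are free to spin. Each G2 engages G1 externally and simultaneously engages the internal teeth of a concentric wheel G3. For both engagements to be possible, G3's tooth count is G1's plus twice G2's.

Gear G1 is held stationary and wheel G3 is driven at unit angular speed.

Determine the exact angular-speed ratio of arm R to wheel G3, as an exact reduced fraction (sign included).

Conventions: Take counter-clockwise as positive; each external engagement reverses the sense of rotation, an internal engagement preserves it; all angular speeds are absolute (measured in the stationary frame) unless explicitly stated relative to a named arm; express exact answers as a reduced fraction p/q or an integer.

29/35

topology: planetary set — G1 12T / G2 23T / G3 58T, arm = carrier (Willis)
ring teeth: 12 + 2·23 = 58
12(ω_sun−ω_arm) = −58(ω_ring−ω_arm),  ω_sun = 0, ω_ring = 1
12(0−ω_arm) = −58(1−ω_arm)  ⇒  70·ω_arm = 58  ⇒  ω_arm = 29/35
ω_out/ω_in = 29/35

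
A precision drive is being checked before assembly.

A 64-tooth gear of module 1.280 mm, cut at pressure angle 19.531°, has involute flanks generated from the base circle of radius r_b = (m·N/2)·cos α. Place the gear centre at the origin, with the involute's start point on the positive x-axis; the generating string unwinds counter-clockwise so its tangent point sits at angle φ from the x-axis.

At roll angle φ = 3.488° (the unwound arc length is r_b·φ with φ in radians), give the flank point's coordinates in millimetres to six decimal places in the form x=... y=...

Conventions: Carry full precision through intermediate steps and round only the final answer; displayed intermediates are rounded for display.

recognized (one wheel, involute flank): single-mesh tooth geometry, m = 1.280, N = 64
pitch radius r_p = m·N/2 = 1.280·64/2 = 40.960000
base radius r_b = r_p·cos α = 40.960000·cos 19.531° = 38.603192
roll angle φ = 3.488° = 0.06087708 rad
x = r_b·(cos φ + φ·sin φ) = 38.674658
y = r_b·(sin φ − φ·cos φ) = 0.002902

x=38.674658 y=0.002902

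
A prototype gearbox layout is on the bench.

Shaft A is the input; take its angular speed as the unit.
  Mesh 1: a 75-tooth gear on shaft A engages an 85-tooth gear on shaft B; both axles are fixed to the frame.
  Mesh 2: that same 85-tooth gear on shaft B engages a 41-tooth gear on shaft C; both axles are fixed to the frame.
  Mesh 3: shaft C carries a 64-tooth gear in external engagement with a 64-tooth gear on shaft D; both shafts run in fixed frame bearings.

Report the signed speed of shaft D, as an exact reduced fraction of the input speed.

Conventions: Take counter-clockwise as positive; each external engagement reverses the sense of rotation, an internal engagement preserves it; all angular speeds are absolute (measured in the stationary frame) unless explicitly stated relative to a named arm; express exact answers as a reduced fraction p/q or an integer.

3-mesh fixed-axis compound train (all bearings frame-fixed)
mesh 1 [75T→85T]: |ω|/ω_in = 1×75/85 = 15/17, sense flips to −
mesh 2 [85T→41T]: |ω|/ω_in = (15/17)×85/41 = 75/41, sense flips to +
mesh 3 [64T→64T]: |ω|/ω_in = (75/41)×64/64 = 75/41, sense flips to −
signed output speed (× input speed) = -75/41

-75/41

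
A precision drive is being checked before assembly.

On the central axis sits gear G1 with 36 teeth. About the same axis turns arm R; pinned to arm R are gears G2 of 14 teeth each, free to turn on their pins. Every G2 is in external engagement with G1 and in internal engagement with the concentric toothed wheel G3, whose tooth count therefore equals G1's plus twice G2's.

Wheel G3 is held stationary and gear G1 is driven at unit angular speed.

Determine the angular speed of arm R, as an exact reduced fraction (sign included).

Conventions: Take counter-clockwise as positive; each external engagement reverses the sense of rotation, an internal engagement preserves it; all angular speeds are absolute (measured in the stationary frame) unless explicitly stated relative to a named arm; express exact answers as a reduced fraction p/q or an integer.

class = planetary set [G3 = 36+2·14 = 64; Willis about the carrier]
ring teeth: 36 + 2·14 = 64
36(ω_sun−ω_arm) = −64(ω_ring−ω_arm),  ω_ring = 0, ω_sun = 1
36(1−ω_arm) = −64(0−ω_arm)  ⇒  100·ω_arm = 36  ⇒  ω_arm = 9/25
exact speed ratio = 9/25

9/25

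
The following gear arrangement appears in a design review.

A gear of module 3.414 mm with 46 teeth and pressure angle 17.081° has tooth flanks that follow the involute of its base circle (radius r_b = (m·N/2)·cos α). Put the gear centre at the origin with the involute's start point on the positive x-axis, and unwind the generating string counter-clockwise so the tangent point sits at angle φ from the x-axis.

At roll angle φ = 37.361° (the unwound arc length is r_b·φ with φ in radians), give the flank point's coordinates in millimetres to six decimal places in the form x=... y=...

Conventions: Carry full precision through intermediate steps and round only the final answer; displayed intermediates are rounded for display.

class = single-mesh tooth geometry [base-circle involute, m = 3.414, 46T]
pitch radius r_p = m·N/2 = 3.414·46/2 = 78.522000
base radius r_b = r_p·cos α = 78.522000·cos 17.081° = 75.058431
roll angle φ = 37.361° = 0.65207246 rad
x = r_b·(cos φ + φ·sin φ) = 89.359181
y = r_b·(sin φ − φ·cos φ) = 6.646394

x=89.359181 y=6.646394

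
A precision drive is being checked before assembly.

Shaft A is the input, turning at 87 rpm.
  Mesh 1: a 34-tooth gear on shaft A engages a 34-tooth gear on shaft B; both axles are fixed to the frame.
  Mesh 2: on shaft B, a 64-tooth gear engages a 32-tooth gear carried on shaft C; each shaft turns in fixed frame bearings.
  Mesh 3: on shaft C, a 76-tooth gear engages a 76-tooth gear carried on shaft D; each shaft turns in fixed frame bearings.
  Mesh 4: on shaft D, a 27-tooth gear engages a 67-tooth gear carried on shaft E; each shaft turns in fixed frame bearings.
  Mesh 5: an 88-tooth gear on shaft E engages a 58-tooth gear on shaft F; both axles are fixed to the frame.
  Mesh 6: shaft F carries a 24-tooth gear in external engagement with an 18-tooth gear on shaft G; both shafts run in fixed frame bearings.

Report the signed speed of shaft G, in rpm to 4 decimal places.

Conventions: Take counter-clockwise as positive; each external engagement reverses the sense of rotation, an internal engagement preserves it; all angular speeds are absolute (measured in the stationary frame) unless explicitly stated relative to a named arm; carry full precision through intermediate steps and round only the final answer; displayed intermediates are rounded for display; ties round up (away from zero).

recognized (7 fixed axles, 6 meshes): fixed-axis compound train
mesh 1 [34T→34T]: ω = 87.0000×34/34 = 87.0000 rpm, sense flips to −
mesh 2 [64T→32T]: ω = 87.0000×64/32 = 174.0000 rpm, sense flips to +
mesh 3 [76T→76T]: ω = 174.0000×76/76 = 174.0000 rpm, sense flips to −
mesh 4 [27T→67T]: ω = 174.0000×27/67 = 70.1194 rpm, sense flips to +
mesh 5 [88T→58T]: ω = 70.1194×88/58 = 106.3881 rpm, sense flips to −
mesh 6 [24T→18T]: ω = 106.3881×24/18 = 141.8507 rpm, sense flips to +
signed output speed = +141.8507 rpm

+141.8507 rpm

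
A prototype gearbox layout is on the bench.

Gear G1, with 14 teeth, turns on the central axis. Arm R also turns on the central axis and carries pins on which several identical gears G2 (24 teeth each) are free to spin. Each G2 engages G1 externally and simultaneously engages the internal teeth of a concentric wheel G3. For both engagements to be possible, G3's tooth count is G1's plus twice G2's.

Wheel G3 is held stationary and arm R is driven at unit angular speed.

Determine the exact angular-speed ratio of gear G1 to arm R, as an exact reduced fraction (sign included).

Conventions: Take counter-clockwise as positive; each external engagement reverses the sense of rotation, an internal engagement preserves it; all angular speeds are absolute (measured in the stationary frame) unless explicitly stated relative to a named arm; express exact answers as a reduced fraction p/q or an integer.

38/7

class = planetary set [G3 = 14+2·24 = 62; Willis about the carrier]
ring teeth: 14 + 2·24 = 62
14(ω_sun−ω_arm) = −62(ω_ring−ω_arm),  ω_ring = 0, ω_arm = 1
ω_sun = 1 − (62/14)(0−1) = 38/7
ω_out/ω_in = 38/7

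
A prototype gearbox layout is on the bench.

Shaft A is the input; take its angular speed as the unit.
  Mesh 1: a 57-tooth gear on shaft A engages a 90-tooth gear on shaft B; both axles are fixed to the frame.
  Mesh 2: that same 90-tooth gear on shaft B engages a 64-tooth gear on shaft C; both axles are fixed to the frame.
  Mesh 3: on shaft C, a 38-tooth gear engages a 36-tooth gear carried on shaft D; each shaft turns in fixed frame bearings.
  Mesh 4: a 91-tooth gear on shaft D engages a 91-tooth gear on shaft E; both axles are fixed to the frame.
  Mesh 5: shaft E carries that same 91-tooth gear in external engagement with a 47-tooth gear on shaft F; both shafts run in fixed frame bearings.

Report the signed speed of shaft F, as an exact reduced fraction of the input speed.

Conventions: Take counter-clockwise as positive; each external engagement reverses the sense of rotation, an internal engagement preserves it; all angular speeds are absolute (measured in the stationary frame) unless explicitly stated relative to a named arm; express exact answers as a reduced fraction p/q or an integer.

-32851/18048

5-mesh fixed-axis compound train (all bearings frame-fixed)
mesh 1 [57T→90T]: |ω|/ω_in = 1×57/90 = 19/30, sense flips to −
mesh 2 [90T→64T]: |ω|/ω_in = (19/30)×90/64 = 57/64, sense flips to +
mesh 3 [38T→36T]: |ω|/ω_in = (57/64)×38/36 = 361/384, sense flips to −
mesh 4 [91T→91T]: |ω|/ω_in = (361/384)×91/91 = 361/384, sense flips to +
mesh 5 [91T→47T]: |ω|/ω_in = (361/384)×91/47 = 32851/18048, sense flips to −
signed output speed (× input speed) = -32851/18048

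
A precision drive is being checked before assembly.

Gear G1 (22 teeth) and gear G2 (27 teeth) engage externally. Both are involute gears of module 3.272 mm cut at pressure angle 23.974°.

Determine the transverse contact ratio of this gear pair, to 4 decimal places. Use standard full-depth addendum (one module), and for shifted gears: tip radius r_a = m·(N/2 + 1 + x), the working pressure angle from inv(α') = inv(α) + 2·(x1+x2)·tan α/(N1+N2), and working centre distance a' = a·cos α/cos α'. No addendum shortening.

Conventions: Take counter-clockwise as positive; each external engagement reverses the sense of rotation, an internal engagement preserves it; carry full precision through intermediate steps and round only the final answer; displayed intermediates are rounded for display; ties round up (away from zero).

recognized (one external pair, fixed centres): single-mesh tooth geometry, m = 3.272, N1 = 22, N2 = 27
base radii: r_b1 = 32.886968, r_b2 = 40.361279
tip radii: r_a1 = 39.264000, r_a2 = 47.444000
no profile shift: α' = α, a' = a
action lengths: √(r_a1²−r_b1²) = 21.450153, √(r_a2²−r_b2²) = 24.937929
base pitch p_b = π·m·cos α = 9.392496
CR = (21.450153 + 24.937929 − 80.164000·sin 23.97400°)/9.392496 = 1.470928
contact ratio ≈ 1.4709

1.4709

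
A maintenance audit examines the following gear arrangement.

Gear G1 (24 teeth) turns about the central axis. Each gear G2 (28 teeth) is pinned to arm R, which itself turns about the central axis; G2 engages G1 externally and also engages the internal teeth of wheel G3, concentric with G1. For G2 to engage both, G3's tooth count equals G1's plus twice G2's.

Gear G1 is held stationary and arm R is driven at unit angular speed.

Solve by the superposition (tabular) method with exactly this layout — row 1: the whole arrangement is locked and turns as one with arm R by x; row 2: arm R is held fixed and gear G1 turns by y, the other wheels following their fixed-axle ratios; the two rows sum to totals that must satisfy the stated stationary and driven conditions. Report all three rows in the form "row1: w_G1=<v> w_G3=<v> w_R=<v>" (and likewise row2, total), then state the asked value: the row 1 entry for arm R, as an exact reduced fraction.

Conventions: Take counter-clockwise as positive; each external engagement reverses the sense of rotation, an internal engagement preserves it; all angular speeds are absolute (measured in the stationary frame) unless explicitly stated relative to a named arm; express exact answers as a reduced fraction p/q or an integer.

planetary set (24T centre, 28T on arm, 80T internal) — Willis relation
superposition row 1 [locked train]: every member turns x
row 2: sun turns y, ring = −(24/80)·y, arm 0
boundary: total ω_sun = x + y = 0 and total ω_arm = x = 1  ⇒  y = -1, x = 1
row 2 ring = −(24/80)·(-1) = 3/10
totals (row 1 + row 2): sun 1 + (-1) = 0, ring 1 + 3/10 = 13/10, arm 1 + 0 = 1
asked cell (row1, arm) = 1

row1: w_G1=1 w_G3=1 w_R=1
row2: w_G1=-1 w_G3=3/10 w_R=0
total: w_G1=0 w_G3=13/10 w_R=1
asked value: 1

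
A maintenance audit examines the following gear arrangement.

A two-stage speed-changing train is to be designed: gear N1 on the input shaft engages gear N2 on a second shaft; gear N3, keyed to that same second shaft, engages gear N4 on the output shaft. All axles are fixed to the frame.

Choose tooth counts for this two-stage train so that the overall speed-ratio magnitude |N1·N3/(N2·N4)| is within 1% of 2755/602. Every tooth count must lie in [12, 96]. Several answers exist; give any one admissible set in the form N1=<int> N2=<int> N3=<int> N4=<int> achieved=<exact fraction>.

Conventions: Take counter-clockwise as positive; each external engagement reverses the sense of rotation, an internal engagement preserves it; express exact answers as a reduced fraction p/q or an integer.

topology: fixed-axis compound train — 2 stages, target 2755/602
target = 2755/602 in lowest terms: an exact hit needs N1·N3 = k·2755 and N2·N4 = k·602 for one integer k, every count in [12, 96]; additionally prefer no 1:1 stage (N1 ≠ N2, N3 ≠ N4)
k = 1: N1·N3 = 2755 = 29·95, N2·N4 = 602 = 14·43
achieved = 29·95/(14·43) = 2755/602; |achieved − target| = 0 ≤ 551/12040 ✓

N1=29 N2=14 N3=95 N4=43 achieved=2755/602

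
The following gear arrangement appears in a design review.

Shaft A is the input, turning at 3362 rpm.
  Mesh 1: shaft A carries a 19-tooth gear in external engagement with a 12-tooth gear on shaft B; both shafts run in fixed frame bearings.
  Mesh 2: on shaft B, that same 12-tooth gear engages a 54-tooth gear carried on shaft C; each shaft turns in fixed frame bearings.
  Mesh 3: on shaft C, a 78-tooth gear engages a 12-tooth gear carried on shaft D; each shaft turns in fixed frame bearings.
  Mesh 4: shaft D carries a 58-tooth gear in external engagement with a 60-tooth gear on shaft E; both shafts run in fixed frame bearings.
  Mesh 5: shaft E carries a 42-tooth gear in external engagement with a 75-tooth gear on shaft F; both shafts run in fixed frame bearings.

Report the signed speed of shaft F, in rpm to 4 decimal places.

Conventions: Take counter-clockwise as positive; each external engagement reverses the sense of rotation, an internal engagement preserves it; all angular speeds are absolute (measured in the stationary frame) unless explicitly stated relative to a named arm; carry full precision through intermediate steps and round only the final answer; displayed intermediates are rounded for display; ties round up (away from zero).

-4162.3220 rpm

5-mesh fixed-axis compound train (all bearings frame-fixed)
mesh 1 [19T→12T]: ω = 3362.0000×19/12 = 5323.1667 rpm, sense flips to −
mesh 2 [12T→54T]: ω = 5323.1667×12/54 = 1182.9259 rpm, sense flips to +
mesh 3 [78T→12T]: ω = 1182.9259×78/12 = 7689.0185 rpm, sense flips to −
mesh 4 [58T→60T]: ω = 7689.0185×58/60 = 7432.7179 rpm, sense flips to +
mesh 5 [42T→75T]: ω = 7432.7179×42/75 = 4162.3220 rpm, sense flips to −
signed output speed = -4162.3220 rpm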